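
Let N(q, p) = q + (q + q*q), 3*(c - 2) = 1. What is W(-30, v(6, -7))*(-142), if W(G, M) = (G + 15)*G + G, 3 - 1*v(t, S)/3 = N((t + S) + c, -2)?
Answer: -59640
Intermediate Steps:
c = 7/3 (c = 2 + (⅓)*1 = 2 + ⅓ = 7/3 ≈ 2.3333)
N(q, p) = q² + 2*q (N(q, p) = q + (q + q²) = q² + 2*q)
v(t, S) = 9 - 3*(7/3 + S + t)*(13/3 + S + t) (v(t, S) = 9 - 3*((t + S) + 7/3)*(2 + ((t + S) + 7/3)) = 9 - 3*((S + t) + 7/3)*(2 + ((S + t) + 7/3)) = 9 - 3*(7/3 + S + t)*(2 + (7/3 + S + t)) = 9 - 3*(7/3 + S + t)*(13/3 + S + t))
W(G, M) = G + G*(15 + G) (W(G, M) = (15 + G)*G + G = G*(15 + G) + G = G + G*(15 + G))
W(-30, v(6, -7))*(-142) = -30*(16 - 30)*(-142) = -30*(-14)*(-142) = 420*(-142) = -59640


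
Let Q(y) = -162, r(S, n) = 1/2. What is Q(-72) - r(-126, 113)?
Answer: -325/2 ≈ -162.50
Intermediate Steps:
r(S, n) = ½
Q(-72) - r(-126, 113) = -162 - 1*½ = -162 - ½ = -325/2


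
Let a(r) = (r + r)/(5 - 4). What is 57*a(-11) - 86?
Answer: -1340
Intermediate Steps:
a(r) = 2*r (a(r) = (2*r)/1 = (2*r)*1 = 2*r)
57*a(-11) - 86 = 57*(2*(-11)) - 86 = 57*(-22) - 86 = -1254 - 86 = -1340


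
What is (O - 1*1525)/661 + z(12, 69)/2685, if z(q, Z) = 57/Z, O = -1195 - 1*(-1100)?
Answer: -100030541/40820055 ≈ -2.4505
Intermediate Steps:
O = -95 (O = -1195 + 1100 = -95)
(O - 1*1525)/661 + z(12, 69)/2685 = (-95 - 1*1525)/661 + (57/69)/2685 = (-95 - 1525)*(1/661) + (57*(1/69))*(1/2685) = -1620*1/661 + (19/23)*(1/2685) = -1620/661 + 19/61755 = -100030541/40820055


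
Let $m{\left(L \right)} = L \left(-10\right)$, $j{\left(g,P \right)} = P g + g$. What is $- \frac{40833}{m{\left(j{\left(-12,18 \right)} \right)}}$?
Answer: $- \frac{13611}{760} \approx -17.909$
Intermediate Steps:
$j{\left(g,P \right)} = g + P g$
$m{\left(L \right)} = - 10 L$
$- \frac{40833}{m{\left(j{\left(-12,18 \right)} \right)}} = - \frac{40833}{\left(-10\right) \left(- 12 \left(1 + 18\right)\right)} = - \frac{40833}{\left(-10\right) \left(\left(-12\right) 19\right)} = - \frac{40833}{\left(-10\right) \left(-228\right)} = - \frac{40833}{2280} = \left(-40833\right) \frac{1}{2280} = - \frac{13611}{760}$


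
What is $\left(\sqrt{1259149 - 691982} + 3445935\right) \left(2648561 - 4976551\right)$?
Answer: $-8022102220650 - 2327990 \sqrt{567167} \approx -8.0239 \cdot 10^{12}$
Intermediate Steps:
$\left(\sqrt{1259149 - 691982} + 3445935\right) \left(2648561 - 4976551\right) = \left(\sqrt{567167} + 3445935\right) \left(-2327990\right) = \left(3445935 + \sqrt{567167}\right) \left(-2327990\right) = -8022102220650 - 2327990 \sqrt{567167}$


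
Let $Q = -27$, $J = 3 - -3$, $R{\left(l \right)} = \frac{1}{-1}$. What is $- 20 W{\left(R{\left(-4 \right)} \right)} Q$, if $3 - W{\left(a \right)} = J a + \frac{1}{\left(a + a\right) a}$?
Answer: $4590$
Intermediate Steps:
$R{\left(l \right)} = -1$
$J = 6$ ($J = 3 + 3 = 6$)
$W{\left(a \right)} = 3 - 6 a - \frac{1}{2 a^{2}}$ ($W{\left(a \right)} = 3 - \left(6 a + \frac{1}{\left(a + a\right) a}\right) = 3 - \left(6 a + \frac{1}{2 a a}\right) = 3 - \left(6 a + \frac{\frac{1}{2} \frac{1}{a}}{a}\right) = 3 - \left(6 a + \frac{1}{2 a^{2}}\right) = 3 - \left(\frac{1}{2 a^{2}} + 6 a\right) = 3 - 6 a - \frac{1}{2 a^{2}}$)
$- 20 W{\left(R{\left(-4 \right)} \right)} Q = - 20 \left(3 - -6 - \frac{1}{2 \cdot 1}\right) \left(-27\right) = - 20 \left(3 + 6 - \frac{1}{2}\right) \left(-27\right) = \left(-20\right) \frac{17}{2} \left(-27\right) = \left(-170\right) \left(-27\right) = 4590$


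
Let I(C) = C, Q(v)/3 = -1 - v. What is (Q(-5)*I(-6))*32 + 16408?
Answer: 14104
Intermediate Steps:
Q(v) = -3 - 3*v (Q(v) = 3*(-1 - v) = -3 - 3*v)
(Q(-5)*I(-6))*32 + 16408 = ((-3 - 3*(-5))*(-6))*32 + 16408 = ((-3 + 15)*(-6))*32 + 16408 = (12*(-6))*32 + 16408 = -72*32 + 16408 = -2304 + 16408 = 14104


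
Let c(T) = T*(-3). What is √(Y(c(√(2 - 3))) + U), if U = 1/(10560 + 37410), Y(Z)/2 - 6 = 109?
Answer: √58806428330/15990 ≈ 15.166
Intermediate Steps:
c(T) = -3*T
Y(Z) = 230 (Y(Z) = 12 + 2*109 = 12 + 218 = 230)
U = 1/47970 ≈ 2.0846e-5
√(Y(c(√(2 - 3))) + U) = √(230 + 1/47970) = √(11033101/47970) = √58806428330/15990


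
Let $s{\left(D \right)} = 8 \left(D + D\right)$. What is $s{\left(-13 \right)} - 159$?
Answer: $-367$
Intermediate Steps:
$s{\left(D \right)} = 16 D$ ($s{\left(D \right)} = 8 \cdot 2 D = 16 D$)
$s{\left(-13 \right)} - 159 = 16 \left(-13\right) - 159 = -208 - 159 = -367$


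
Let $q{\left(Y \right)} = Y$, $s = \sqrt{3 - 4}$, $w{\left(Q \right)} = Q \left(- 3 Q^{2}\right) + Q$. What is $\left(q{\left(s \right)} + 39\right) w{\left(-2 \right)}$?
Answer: $858 + 22 i \approx 858.0 + 22.0 i$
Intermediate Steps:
$w{\left(Q \right)} = Q - 3 Q^{3}$ ($w{\left(Q \right)} = - 3 Q^{3} + Q = Q - 3 Q^{3}$)
$s = i$ ($s = \sqrt{-1} = i \approx 1.0 i$)
$\left(q{\left(s \right)} + 39\right) w{\left(-2 \right)} = \left(i + 39\right) \left(-2 - 3 \left(-2\right)^{3}\right) = \left(39 + i\right) \left(-2 - -24\right) = \left(39 + i\right) \left(-2 + 24\right) = \left(39 + i\right) 22 = 858 + 22 i$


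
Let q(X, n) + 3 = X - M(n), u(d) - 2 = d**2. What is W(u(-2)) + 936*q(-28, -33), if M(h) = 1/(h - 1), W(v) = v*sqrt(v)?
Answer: -492804/17 + 6*sqrt(6) ≈ -28974.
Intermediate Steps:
u(d) = 2 + d**2
W(v) = v**(3/2)
M(h) = 1/(-1 + h)
q(X, n) = -3 + X - 1/(-1 + n) (q(X, n) = -3 + (X - 1/(-1 + n)) = -3 + X - 1/(-1 + n))
W(u(-2)) + 936*q(-28, -33) = (2 + (-2)**2)**(3/2) + 936*((-1 + (-1 - 33)*(-3 - 28))/(-1 - 33)) = (2 + 4)**(3/2) + 936*((-1 - 34*(-31))/(-34)) = 6**(3/2) + 936*(-(-1 + 1054)/34) = 6*sqrt(6) + 936*(-1/34*1053) = 6*sqrt(6) + 936*(-1053/34) = 6*sqrt(6) - 492804/17 = -492804/17 + 6*sqrt(6)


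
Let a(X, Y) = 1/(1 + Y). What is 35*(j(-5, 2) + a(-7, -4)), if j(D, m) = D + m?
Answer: -350/3 ≈ -116.67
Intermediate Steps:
35*(j(-5, 2) + a(-7, -4)) = 35*((-5 + 2) + 1/(1 - 4)) = 35*(-3 + 1/(-3)) = 35*(-3 - ⅓) = 35*(-10/3) = -350/3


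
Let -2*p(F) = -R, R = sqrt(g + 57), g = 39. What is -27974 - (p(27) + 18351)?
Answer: -46325 - 2*sqrt(6) ≈ -46330.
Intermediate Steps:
R = 4*sqrt(6) (R = sqrt(39 + 57) = sqrt(96) = 4*sqrt(6) ≈ 9.7980)
p(F) = 2*sqrt(6) (p(F) = -(-1)*4*sqrt(6)/2 = -(-2)*sqrt(6) = 2*sqrt(6))
-27974 - (p(27) + 18351) = -27974 - (2*sqrt(6) + 18351) = -27974 - (18351 + 2*sqrt(6)) = -27974 + (-18351 - 2*sqrt(6)) = -46325 - 2*sqrt(6)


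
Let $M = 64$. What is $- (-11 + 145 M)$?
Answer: $-9269$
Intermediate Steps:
$- (-11 + 145 M) = - (-11 + 145 \cdot 64) = - (-11 + 9280) = \left(-1\right) 9269 = -9269$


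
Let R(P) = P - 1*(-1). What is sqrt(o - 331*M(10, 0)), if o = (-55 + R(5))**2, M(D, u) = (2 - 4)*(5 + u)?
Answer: sqrt(5711) ≈ 75.571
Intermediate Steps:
M(D, u) = -10 - 2*u (M(D, u) = -2*(5 + u) = -10 - 2*u)
R(P) = 1 + P (R(P) = P + 1 = 1 + P)
o = 2401 (o = (-55 + (1 + 5))**2 = (-55 + 6)**2 = (-49)**2 = 2401)
sqrt(o - 331*M(10, 0)) = sqrt(2401 - 331*(-10 - 2*0)) = sqrt(2401 - 331*(-10 + 0)) = sqrt(2401 - 331*(-10)) = sqrt(2401 + 3310) = sqrt(5711)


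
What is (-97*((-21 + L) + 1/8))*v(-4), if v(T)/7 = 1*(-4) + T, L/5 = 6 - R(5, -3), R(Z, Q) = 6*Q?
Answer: 538447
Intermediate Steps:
L = 120 (L = 5*(6 - 6*(-3)) = 5*(6 - 1*(-18)) = 5*(6 + 18) = 5*24 = 120)
v(T) = -28 + 7*T (v(T) = 7*(1*(-4) + T) = 7*(-4 + T) = -28 + 7*T)
(-97*((-21 + L) + 1/8))*v(-4) = (-97*((-21 + 120) + 1/8))*(-28 + 7*(-4)) = (-97*(99 + 1/8))*(-28 - 28) = -97*793/8*(-56) = -76921/8*(-56) = 538447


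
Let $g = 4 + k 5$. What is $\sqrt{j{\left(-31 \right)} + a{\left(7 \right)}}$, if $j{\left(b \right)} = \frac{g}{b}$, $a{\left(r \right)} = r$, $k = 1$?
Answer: $\frac{4 \sqrt{403}}{31} \approx 2.5903$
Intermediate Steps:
$g = 9$ ($g = 4 + 1 \cdot 5 = 4 + 5 = 9$)
$j{\left(b \right)} = \frac{9}{b}$
$\sqrt{j{\left(-31 \right)} + a{\left(7 \right)}} = \sqrt{\frac{9}{-31} + 7} = \sqrt{9 \left(- \frac{1}{31}\right) + 7} = \sqrt{- \frac{9}{31} + 7} = \sqrt{\frac{208}{31}} = \frac{4 \sqrt{403}}{31}$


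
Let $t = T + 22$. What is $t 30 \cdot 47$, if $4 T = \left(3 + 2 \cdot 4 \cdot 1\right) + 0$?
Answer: $\frac{69795}{2} \approx 34898.0$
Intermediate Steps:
$T = \frac{11}{4}$ ($T = \frac{\left(3 + 2 \cdot 4 \cdot 1\right) + 0}{4} = \frac{\left(3 + 8 \cdot 1\right) + 0}{4} = \frac{\left(3 + 8\right) + 0}{4} = \frac{11 + 0}{4} = \frac{1}{4} \cdot 11 = \frac{11}{4} \approx 2.75$)
$t = \frac{99}{4}$ ($t = \frac{11}{4} + 22 = \frac{99}{4} \approx 24.75$)
$t 30 \cdot 47 = \frac{99}{4} \cdot 30 \cdot 47 = \frac{1485}{2} \cdot 47 = \frac{69795}{2}$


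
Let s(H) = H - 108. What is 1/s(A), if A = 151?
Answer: 1/43 ≈ 0.023256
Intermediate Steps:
s(H) = -108 + H
1/s(A) = 1/(-108 + 151) = 1/43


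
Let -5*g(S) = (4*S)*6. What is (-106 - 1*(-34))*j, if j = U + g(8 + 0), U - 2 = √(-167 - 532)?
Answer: 13104/5 - 72*I*√699 ≈ 2620.8 - 1903.6*I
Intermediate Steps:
g(S) = -24*S/5 (g(S) = -4*S*6/5 = -24*S/5)
U = 2 + I*√699 (U = 2 + √(-167 - 532) = 2 + √(-699) = 2 + I*√699 ≈ 2.0 + 26.439*I)
j = -182/5 + I*√699 (j = (2 + I*√699) - 24*(8 + 0)/5 = (2 + I*√699) - 24/5*8 = (2 + I*√699) - 192/5 = -182/5 + I*√699 ≈ -36.4 + 26.439*I)
(-106 - 1*(-34))*j = (-106 - 1*(-34))*(-182/5 + I*√699) = (-106 + 34)*(-182/5 + I*√699) = -72*(-182/5 + I*√699) = 13104/5 - 72*I*√699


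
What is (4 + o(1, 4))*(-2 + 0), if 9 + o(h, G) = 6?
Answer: -2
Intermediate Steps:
o(h, G) = -3 (o(h, G) = -9 + 6 = -3)
(4 + o(1, 4))*(-2 + 0) = (4 - 3)*(-2 + 0) = 1*(-2) = -2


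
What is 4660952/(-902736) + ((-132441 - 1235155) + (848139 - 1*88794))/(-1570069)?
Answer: -846115771369/177169726098 ≈ -4.7757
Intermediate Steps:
4660952/(-902736) + ((-132441 - 1235155) + (848139 - 1*88794))/(-1570069) = 4660952*(-1/902736) + (-1367596 + (848139 - 88794))*(-1/1570069) = -582619/112842 + (-1367596 + 759345)*(-1/1570069) = -582619/112842 - 608251*(-1/1570069) = -582619/112842 + 608251/1570069 = -846115771369/177169726098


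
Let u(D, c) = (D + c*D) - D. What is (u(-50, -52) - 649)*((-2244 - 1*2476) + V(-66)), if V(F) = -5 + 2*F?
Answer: -9476007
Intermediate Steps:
u(D, c) = D*c (u(D, c) = (D + D*c) - D = D*c)
(u(-50, -52) - 649)*((-2244 - 1*2476) + V(-66)) = (-50*(-52) - 649)*((-2244 - 1*2476) + (-5 + 2*(-66))) = (2600 - 649)*((-2244 - 2476) + (-5 - 132)) = 1951*(-4720 - 137) = 1951*(-4857) = -9476007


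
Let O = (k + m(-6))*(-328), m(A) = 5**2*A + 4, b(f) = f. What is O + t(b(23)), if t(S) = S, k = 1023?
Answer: -287633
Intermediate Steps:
m(A) = 4 + 25*A (m(A) = 25*A + 4 = 4 + 25*A)
O = -287656 (O = (1023 + (4 + 25*(-6)))*(-328) = (1023 + (4 - 150))*(-328) = (1023 - 146)*(-328) = 877*(-328) = -287656)
O + t(b(23)) = -287656 + 23 = -287633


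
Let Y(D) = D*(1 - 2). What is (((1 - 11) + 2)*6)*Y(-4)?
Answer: -192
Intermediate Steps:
Y(D) = -D (Y(D) = D*(-1) = -D)
(((1 - 11) + 2)*6)*Y(-4) = (((1 - 11) + 2)*6)*(-1*(-4)) = ((-10 + 2)*6)*4 = -8*6*4 = -48*4 = -192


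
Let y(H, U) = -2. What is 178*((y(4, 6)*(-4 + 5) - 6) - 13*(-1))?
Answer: 890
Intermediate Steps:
178*((y(4, 6)*(-4 + 5) - 6) - 13*(-1)) = 178*((-2*(-4 + 5) - 6) - 13*(-1)) = 178*((-2*1 - 6) + 13) = 178*((-2 - 6) + 13) = 178*(-8 + 13) = 178*5 = 890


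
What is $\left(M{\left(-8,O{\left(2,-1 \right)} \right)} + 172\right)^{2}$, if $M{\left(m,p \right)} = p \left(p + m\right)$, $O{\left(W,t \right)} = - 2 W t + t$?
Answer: $24649$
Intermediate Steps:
$O{\left(W,t \right)} = t - 2 W t$ ($O{\left(W,t \right)} = - 2 W t + t = t - 2 W t$)
$M{\left(m,p \right)} = p \left(m + p\right)$
$\left(M{\left(-8,O{\left(2,-1 \right)} \right)} + 172\right)^{2} = \left(- (1 - 4) \left(-8 - \left(1 - 4\right)\right) + 172\right)^{2} = \left(\left(-1\right) \left(-3\right) \left(-8 - -3\right) + 172\right)^{2} = \left(3 \left(-8 + 3\right) + 172\right)^{2} = \left(3 \left(-5\right) + 172\right)^{2} = \left(-15 + 172\right)^{2} = 157^{2} = 24649$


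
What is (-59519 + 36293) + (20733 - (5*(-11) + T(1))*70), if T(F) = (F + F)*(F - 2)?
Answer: 1497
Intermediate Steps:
T(F) = 2*F*(-2 + F) (T(F) = (2*F)*(-2 + F) = 2*F*(-2 + F))
(-59519 + 36293) + (20733 - (5*(-11) + T(1))*70) = (-59519 + 36293) + (20733 - (5*(-11) + 2*1*(-2 + 1))*70) = -23226 + (20733 - (-55 + 2*1*(-1))*70) = -23226 + (20733 - (-55 - 2)*70) = -23226 + (20733 - (-57)*70) = -23226 + (20733 - 1*(-3990)) = -23226 + (20733 + 3990) = -23226 + 24723 = 1497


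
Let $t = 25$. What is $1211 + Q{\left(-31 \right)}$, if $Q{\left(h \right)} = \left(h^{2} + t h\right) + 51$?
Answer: $1448$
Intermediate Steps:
$Q{\left(h \right)} = 51 + h^{2} + 25 h$ ($Q{\left(h \right)} = \left(h^{2} + 25 h\right) + 51 = 51 + h^{2} + 25 h$)
$1211 + Q{\left(-31 \right)} = 1211 + \left(51 + \left(-31\right)^{2} + 25 \left(-31\right)\right) = 1211 + \left(51 + 961 - 775\right) = 1211 + 237 = 1448$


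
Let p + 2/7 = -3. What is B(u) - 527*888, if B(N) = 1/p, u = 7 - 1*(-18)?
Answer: -10763455/23 ≈ -4.6798e+5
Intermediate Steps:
p = -23/7 (p = -2/7 - 3 = -23/7 ≈ -3.2857)
u = 25 (u = 7 + 18 = 25)
B(N) = -7/23 (B(N) = 1/(-23/7) = -7/23)
B(u) - 527*888 = -7/23 - 527*888 = -7/23 - 467976 = -10763455/23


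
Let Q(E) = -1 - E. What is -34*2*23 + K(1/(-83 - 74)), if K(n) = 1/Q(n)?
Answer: -244141/156 ≈ -1565.0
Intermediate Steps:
K(n) = 1/(-1 - n)
-34*2*23 + K(1/(-83 - 74)) = -34*2*23 - 1/(1 + 1/(-83 - 74)) = -68*23 - 1/(1 + 1/(-157)) = -1564 - 1/(1 - 1/157) = -1564 - 1/156/157 = -1564 - 1*157/156 = -1564 - 157/156 = -244141/156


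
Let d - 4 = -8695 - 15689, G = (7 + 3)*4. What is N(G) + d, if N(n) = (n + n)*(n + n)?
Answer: -17980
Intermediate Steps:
G = 40 (G = 10*4 = 40)
N(n) = 4*n² (N(n) = (2*n)*(2*n) = 4*n²)
d = -24380 (d = 4 + (-8695 - 15689) = 4 - 24384 = -24380)
N(G) + d = 4*40² - 24380 = 4*1600 - 24380 = 6400 - 24380 = -17980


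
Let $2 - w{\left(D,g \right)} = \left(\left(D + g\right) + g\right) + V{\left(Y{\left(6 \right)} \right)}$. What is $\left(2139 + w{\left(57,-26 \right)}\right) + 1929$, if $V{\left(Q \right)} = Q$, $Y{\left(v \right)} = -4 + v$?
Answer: $4063$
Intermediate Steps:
$w{\left(D,g \right)} = - D - 2 g$ ($w{\left(D,g \right)} = 2 - \left(\left(\left(D + g\right) + g\right) + \left(-4 + 6\right)\right) = 2 - \left(\left(D + 2 g\right) + 2\right) = 2 - \left(2 + D + 2 g\right) = - D - 2 g$)
$\left(2139 + w{\left(57,-26 \right)}\right) + 1929 = \left(2139 - 5\right) + 1929 = 2134 + 1929 = 4063$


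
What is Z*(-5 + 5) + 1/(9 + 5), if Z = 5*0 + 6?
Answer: 1/14 ≈ 0.071429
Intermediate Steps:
Z = 6 (Z = 0 + 6 = 6)
Z*(-5 + 5) + 1/(9 + 5) = 6*(-5 + 5) + 1/(9 + 5) = 6*0 + 1/14 = 0 + 1/14 = 1/14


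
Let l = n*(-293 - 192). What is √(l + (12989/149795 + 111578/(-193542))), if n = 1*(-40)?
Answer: 2*√1019097805230134945640870/14495811945 ≈ 139.28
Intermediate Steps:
n = -40
l = 19400 (l = -40*(-293 - 192) = -40*(-485) = 19400)
√(l + (12989/149795 + 111578/(-193542))) = √(19400 + (12989/149795 + 111578/(-193542))) = √(19400 + (12989*(1/149795) + 111578*(-1/193542))) = √(19400 + (12989/149795 - 55789/96771)) = √(19400 - 7099954736/14495811945) = √(281211651778264/14495811945) = 2*√1019097805230134945640870/14495811945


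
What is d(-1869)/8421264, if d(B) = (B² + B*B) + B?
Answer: 2328151/2807088 ≈ 0.82938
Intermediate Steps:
d(B) = B + 2*B² (d(B) = (B² + B²) + B = 2*B² + B = B + 2*B²)
d(-1869)/8421264 = -1869*(1 + 2*(-1869))/8421264 = -1869*(1 - 3738)*(1/8421264) = -1869*(-3737)*(1/8421264) = 6984453*(1/8421264) = 2328151/2807088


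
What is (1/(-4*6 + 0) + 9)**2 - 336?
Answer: -147311/576 ≈ -255.75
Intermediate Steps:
(1/(-4*6 + 0) + 9)**2 - 336 = (1/(-24 + 0) + 9)**2 - 336 = (1/(-24) + 9)**2 - 336 = (-1/24 + 9)**2 - 336 = (215/24)**2 - 336 = 46225/576 - 336 = -147311/576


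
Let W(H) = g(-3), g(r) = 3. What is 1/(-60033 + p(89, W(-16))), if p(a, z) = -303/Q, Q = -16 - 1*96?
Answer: -112/6723393 ≈ -1.6658e-5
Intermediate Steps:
Q = -112 (Q = -16 - 96 = -112)
W(H) = 3
p(a, z) = 303/112 (p(a, z) = -303/(-112) = -303*(-1/112) = 303/112)
1/(-60033 + p(89, W(-16))) = 1/(-60033 + 303/112) = 1/(-6723393/112) = -112/6723393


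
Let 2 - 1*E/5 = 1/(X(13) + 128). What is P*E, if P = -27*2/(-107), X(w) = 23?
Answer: 81270/16157 ≈ 5.0300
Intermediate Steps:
P = 54/107 (P = -54*(-1/107) = 54/107 ≈ 0.50467)
E = 1505/151 (E = 10 - 5/(23 + 128) = 10 - 5/151 = 1505/151 ≈ 9.9669)
P*E = (54/107)*(1505/151) = 81270/16157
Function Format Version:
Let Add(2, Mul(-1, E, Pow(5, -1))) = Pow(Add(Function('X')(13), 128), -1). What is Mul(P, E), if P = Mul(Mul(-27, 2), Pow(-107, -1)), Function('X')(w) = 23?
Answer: Rational(81270, 16157) ≈ 5.0300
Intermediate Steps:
P = Rational(54, 107) (P = Mul(-54, Rational(-1, 107)) = Rational(54, 107) ≈ 0.50467)
E = Rational(1505, 151) (E = Add(10, Mul(-5, Pow(Add(23, 128), -1))) = Add(10, Mul(-5, Pow(151, -1))) = Add(10, Mul(-5, Rational(1, 151))) = Add(10, Rational(-5, 151)) = Rational(1505, 151) ≈ 9.9669)
Mul(P, E) = Mul(Rational(54, 107), Rational(1505, 151)) = Rational(81270, 16157)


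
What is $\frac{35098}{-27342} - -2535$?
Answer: $\frac{4948348}{1953} \approx 2533.7$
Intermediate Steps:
$\frac{35098}{-27342} - -2535 = 35098 \left(- \frac{1}{27342}\right) + 2535 = - \frac{2507}{1953} + 2535 = \frac{4948348}{1953}$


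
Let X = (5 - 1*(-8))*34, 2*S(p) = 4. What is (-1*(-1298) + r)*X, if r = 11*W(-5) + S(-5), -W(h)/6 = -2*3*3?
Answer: 1099696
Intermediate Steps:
S(p) = 2 (S(p) = (½)*4 = 2)
W(h) = 108 (W(h) = -6*(-2*3)*3 = -(-36)*3 = -6*(-18) = 108)
X = 442 (X = (5 + 8)*34 = 13*34 = 442)
r = 1190 (r = 11*108 + 2 = 1188 + 2 = 1190)
(-1*(-1298) + r)*X = (-1*(-1298) + 1190)*442 = (1298 + 1190)*442 = 2488*442 = 1099696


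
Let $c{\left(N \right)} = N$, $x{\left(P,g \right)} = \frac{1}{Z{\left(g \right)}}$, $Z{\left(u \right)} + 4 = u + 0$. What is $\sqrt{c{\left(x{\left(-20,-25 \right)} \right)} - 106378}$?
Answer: $\frac{i \sqrt{89463927}}{29} \approx 326.16 i$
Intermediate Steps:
$Z{\left(u \right)} = -4 + u$ ($Z{\left(u \right)} = -4 + \left(u + 0\right) = -4 + u$)
$x{\left(P,g \right)} = \frac{1}{-4 + g}$
$\sqrt{c{\left(x{\left(-20,-25 \right)} \right)} - 106378} = \sqrt{\frac{1}{-4 - 25} - 106378} = \sqrt{\frac{1}{-29} - 106378} = \sqrt{- \frac{1}{29} - 106378} = \sqrt{- \frac{3084963}{29}} = \frac{i \sqrt{89463927}}{29}$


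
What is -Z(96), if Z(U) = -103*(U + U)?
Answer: 19776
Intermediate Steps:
Z(U) = -206*U
-Z(96) = -(-206)*96 = -1*(-19776) = 19776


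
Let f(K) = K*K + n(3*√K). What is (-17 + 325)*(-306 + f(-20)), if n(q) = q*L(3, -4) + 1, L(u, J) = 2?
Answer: 29260 + 3696*I*√5 ≈ 29260.0 + 8264.5*I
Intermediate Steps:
n(q) = 1 + 2*q (n(q) = q*2 + 1 = 2*q + 1 = 1 + 2*q)
f(K) = 1 + K² + 6*√K (f(K) = K*K + (1 + 2*(3*√K)) = K² + (1 + 6*√K) = 1 + K² + 6*√K)
(-17 + 325)*(-306 + f(-20)) = (-17 + 325)*(-306 + (1 + (-20)² + 6*√(-20))) = 308*(-306 + (1 + 400 + 6*(2*I*√5))) = 308*(-306 + (1 + 400 + 12*I*√5)) = 308*(-306 + (401 + 12*I*√5)) = 308*(95 + 12*I*√5) = 29260 + 3696*I*√5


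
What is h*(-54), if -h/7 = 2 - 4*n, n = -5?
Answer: 8316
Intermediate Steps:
h = -154 (h = -7*(2 - 4*(-5)) = -7*(2 + 20) = -7*22 = -154)
h*(-54) = -154*(-54) = 8316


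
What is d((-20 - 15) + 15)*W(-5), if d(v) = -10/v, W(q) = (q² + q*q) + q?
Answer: 45/2 ≈ 22.500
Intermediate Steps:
W(q) = q + 2*q² (W(q) = (q² + q²) + q = 2*q² + q = q + 2*q²)
d(v) = -10/v
d((-20 - 15) + 15)*W(-5) = (-10/((-20 - 15) + 15))*(-5*(1 + 2*(-5))) = (-10/(-35 + 15))*(-5*(1 - 10)) = (-10/(-20))*(-5*(-9)) = -10*(-1/20)*45 = (½)*45 = 45/2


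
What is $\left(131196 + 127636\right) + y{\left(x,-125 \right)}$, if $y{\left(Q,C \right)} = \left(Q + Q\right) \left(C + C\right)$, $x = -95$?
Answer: $306332$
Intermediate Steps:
$y{\left(Q,C \right)} = 4 C Q$ ($y{\left(Q,C \right)} = 2 Q 2 C = 4 C Q$)
$\left(131196 + 127636\right) + y{\left(x,-125 \right)} = \left(131196 + 127636\right) + 4 \left(-125\right) \left(-95\right) = 258832 + 47500 = 306332$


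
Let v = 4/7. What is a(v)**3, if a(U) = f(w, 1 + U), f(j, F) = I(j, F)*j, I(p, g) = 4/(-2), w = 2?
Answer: -64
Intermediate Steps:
I(p, g) = -2 (I(p, g) = 4*(-1/2) = -2)
v = 4/7 (v = 4*(1/7) = 4/7 ≈ 0.57143)
f(j, F) = -2*j
a(U) = -4 (a(U) = -2*2 = -4)
a(v)**3 = (-4)**3 = -64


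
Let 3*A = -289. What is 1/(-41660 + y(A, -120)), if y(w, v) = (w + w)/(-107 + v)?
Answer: -681/28369882 ≈ -2.4004e-5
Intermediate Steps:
A = -289/3 (A = (⅓)*(-289) = -289/3 ≈ -96.333)
y(w, v) = 2*w/(-107 + v) (y(w, v) = (2*w)/(-107 + v) = 2*w/(-107 + v))
1/(-41660 + y(A, -120)) = 1/(-41660 + 2*(-289/3)/(-107 - 120)) = 1/(-41660 + 2*(-289/3)/(-227)) = 1/(-41660 + 2*(-289/3)*(-1/227)) = 1/(-41660 + 578/681) = 1/(-28369882/681) = -681/28369882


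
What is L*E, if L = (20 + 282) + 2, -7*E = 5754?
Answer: -249888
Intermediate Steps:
E = -822 (E = -⅐*5754 = -822)
L = 304 (L = 302 + 2 = 304)
L*E = 304*(-822) = -249888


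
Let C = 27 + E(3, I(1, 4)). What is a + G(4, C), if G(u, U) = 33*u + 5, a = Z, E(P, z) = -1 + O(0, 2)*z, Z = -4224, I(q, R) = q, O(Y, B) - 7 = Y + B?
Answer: -4087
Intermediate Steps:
O(Y, B) = 7 + B + Y (O(Y, B) = 7 + (Y + B) = 7 + (B + Y) = 7 + B + Y)
E(P, z) = -1 + 9*z (E(P, z) = -1 + (7 + 2 + 0)*z = -1 + 9*z)
C = 35 (C = 27 + (-1 + 9*1) = 27 + (-1 + 9) = 27 + 8 = 35)
a = -4224
G(u, U) = 5 + 33*u
a + G(4, C) = -4224 + (5 + 33*4) = -4224 + (5 + 132) = -4224 + 137 = -4087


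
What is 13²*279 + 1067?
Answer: 48218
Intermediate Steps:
13²*279 + 1067 = 169*279 + 1067 = 47151 + 1067 = 48218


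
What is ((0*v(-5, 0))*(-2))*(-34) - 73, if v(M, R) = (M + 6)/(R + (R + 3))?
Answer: -73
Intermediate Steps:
v(M, R) = (6 + M)/(3 + 2*R) (v(M, R) = (6 + M)/(R + (3 + R)) = (6 + M)/(3 + 2*R))
((0*v(-5, 0))*(-2))*(-34) - 73 = ((0*((6 - 5)/(3 + 2*0)))*(-2))*(-34) - 73 = ((0*(1/(3 + 0)))*(-2))*(-34) - 73 = ((0*(1/3))*(-2))*(-34) - 73 = ((0*((⅓)*1))*(-2))*(-34) - 73 = ((0*(⅓))*(-2))*(-34) - 73 = (0*(-2))*(-34) - 73 = 0*(-34) - 73 = 0 - 73 = -73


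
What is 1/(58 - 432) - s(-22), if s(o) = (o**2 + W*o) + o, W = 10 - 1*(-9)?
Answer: -16457/374 ≈ -44.003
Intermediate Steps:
W = 19 (W = 10 + 9 = 19)
s(o) = o**2 + 20*o (s(o) = (o**2 + 19*o) + o = o**2 + 20*o)
1/(58 - 432) - s(-22) = 1/(58 - 432) - (-22)*(20 - 22) = 1/(-374) - (-22)*(-2) = -1/374 - 1*44 = -1/374 - 44 = -16457/374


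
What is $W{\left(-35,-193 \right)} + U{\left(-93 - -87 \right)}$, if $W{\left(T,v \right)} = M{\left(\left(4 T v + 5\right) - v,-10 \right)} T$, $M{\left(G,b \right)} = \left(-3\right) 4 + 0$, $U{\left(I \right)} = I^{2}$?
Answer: $456$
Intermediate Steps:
$M{\left(G,b \right)} = -12$ ($M{\left(G,b \right)} = -12 + 0 = -12$)
$W{\left(T,v \right)} = - 12 T$
$W{\left(-35,-193 \right)} + U{\left(-93 - -87 \right)} = \left(-12\right) \left(-35\right) + \left(-93 - -87\right)^{2} = 420 + \left(-93 + 87\right)^{2} = 420 + \left(-6\right)^{2} = 420 + 36 = 456$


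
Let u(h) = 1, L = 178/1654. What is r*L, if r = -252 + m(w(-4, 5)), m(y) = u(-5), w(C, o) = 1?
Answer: -22339/827 ≈ -27.012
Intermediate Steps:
L = 89/827 (L = 178*(1/1654) = 89/827 ≈ 0.10762)
m(y) = 1
r = -251 (r = -252 + 1 = -251)
r*L = -251*89/827 = -22339/827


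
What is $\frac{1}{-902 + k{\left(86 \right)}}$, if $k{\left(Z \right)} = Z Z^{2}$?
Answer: $\frac{1}{635154} \approx 1.5744 \cdot 10^{-6}$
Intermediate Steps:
$k{\left(Z \right)} = Z^{3}$
$\frac{1}{-902 + k{\left(86 \right)}} = \frac{1}{-902 + 86^{3}} = \frac{1}{-902 + 636056} = \frac{1}{635154}$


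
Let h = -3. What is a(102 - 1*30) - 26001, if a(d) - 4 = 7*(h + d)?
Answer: -25514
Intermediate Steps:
a(d) = -17 + 7*d (a(d) = 4 + 7*(-3 + d) = 4 + (-21 + 7*d) = -17 + 7*d)
a(102 - 1*30) - 26001 = (-17 + 7*(102 - 1*30)) - 26001 = (-17 + 7*(102 - 30)) - 26001 = (-17 + 7*72) - 26001 = (-17 + 504) - 26001 = 487 - 26001 = -25514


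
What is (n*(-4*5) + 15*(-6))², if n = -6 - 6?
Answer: 22500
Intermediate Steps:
n = -12
(n*(-4*5) + 15*(-6))² = (-(-48)*5 + 15*(-6))² = (-12*(-20) - 90)² = (240 - 90)² = 150² = 22500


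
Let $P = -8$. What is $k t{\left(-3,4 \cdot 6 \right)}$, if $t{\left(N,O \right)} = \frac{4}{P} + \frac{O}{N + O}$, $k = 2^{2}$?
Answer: $\frac{18}{7} \approx 2.5714$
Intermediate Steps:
$k = 4$
$t{\left(N,O \right)} = - \frac{1}{2} + \frac{O}{N + O}$ ($t{\left(N,O \right)} = \frac{4}{-8} + \frac{O}{N + O} = 4 \left(- \frac{1}{8}\right) + \frac{O}{N + O} = - \frac{1}{2} + \frac{O}{N + O}$)
$k t{\left(-3,4 \cdot 6 \right)} = 4 \frac{4 \cdot 6 - -3}{2 \left(-3 + 4 \cdot 6\right)} = 4 \frac{24 + 3}{2 \left(-3 + 24\right)} = 4 \cdot \frac{1}{2} \cdot \frac{1}{21} \cdot 27 = 4 \cdot \frac{9}{14} = \frac{18}{7}$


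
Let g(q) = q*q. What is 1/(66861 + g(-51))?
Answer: 1/69462 ≈ 1.4396e-5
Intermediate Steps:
g(q) = q**2
1/(66861 + g(-51)) = 1/(66861 + (-51)**2) = 1/(66861 + 2601) = 1/69462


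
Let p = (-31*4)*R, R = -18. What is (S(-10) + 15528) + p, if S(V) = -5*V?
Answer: 17810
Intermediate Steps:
p = 2232 (p = -31*4*(-18) = -124*(-18) = 2232)
(S(-10) + 15528) + p = (-5*(-10) + 15528) + 2232 = (50 + 15528) + 2232 = 15578 + 2232 = 17810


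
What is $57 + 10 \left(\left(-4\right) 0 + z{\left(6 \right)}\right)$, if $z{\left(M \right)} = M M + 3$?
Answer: $447$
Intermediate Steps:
$z{\left(M \right)} = 3 + M^{2}$ ($z{\left(M \right)} = M^{2} + 3 = 3 + M^{2}$)
$57 + 10 \left(\left(-4\right) 0 + z{\left(6 \right)}\right) = 57 + 10 \left(\left(-4\right) 0 + \left(3 + 6^{2}\right)\right) = 57 + 10 \left(0 + \left(3 + 36\right)\right) = 57 + 10 \left(0 + 39\right) = 57 + 10 \cdot 39 = 57 + 390 = 447$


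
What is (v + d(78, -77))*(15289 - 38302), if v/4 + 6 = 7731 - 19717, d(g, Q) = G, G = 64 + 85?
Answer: 1100458647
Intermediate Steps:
G = 149
d(g, Q) = 149
v = -47968 (v = -24 + 4*(7731 - 19717) = -24 + 4*(-11986) = -24 - 47944 = -47968)
(v + d(78, -77))*(15289 - 38302) = (-47968 + 149)*(15289 - 38302) = -47819*(-23013) = 1100458647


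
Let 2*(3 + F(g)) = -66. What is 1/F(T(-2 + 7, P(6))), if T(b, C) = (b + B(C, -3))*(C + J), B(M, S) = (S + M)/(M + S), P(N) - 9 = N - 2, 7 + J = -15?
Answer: -1/36 ≈ -0.027778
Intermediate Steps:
J = -22 (J = -7 - 15 = -22)
P(N) = 7 + N (P(N) = 9 + (N - 2) = 9 + (-2 + N) = 7 + N)
B(M, S) = 1 (B(M, S) = (M + S)/(M + S) = 1)
T(b, C) = (1 + b)*(-22 + C) (T(b, C) = (b + 1)*(C - 22) = (1 + b)*(-22 + C))
F(g) = -36 (F(g) = -3 + (½)*(-66) = -3 - 33 = -36)
1/F(T(-2 + 7, P(6))) = 1/(-36) = -1/36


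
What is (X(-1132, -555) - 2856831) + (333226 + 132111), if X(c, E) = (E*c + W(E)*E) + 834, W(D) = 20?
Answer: -1773500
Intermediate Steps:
X(c, E) = 834 + 20*E + E*c (X(c, E) = (E*c + 20*E) + 834 = (20*E + E*c) + 834 = 834 + 20*E + E*c)
(X(-1132, -555) - 2856831) + (333226 + 132111) = ((834 + 20*(-555) - 555*(-1132)) - 2856831) + (333226 + 132111) = ((834 - 11100 + 628260) - 2856831) + 465337 = (617994 - 2856831) + 465337 = -2238837 + 465337 = -1773500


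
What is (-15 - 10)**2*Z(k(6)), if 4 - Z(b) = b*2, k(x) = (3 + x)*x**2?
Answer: -402500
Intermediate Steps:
k(x) = x**2*(3 + x)
Z(b) = 4 - 2*b (Z(b) = 4 - b*2 = 4 - 2*b)
(-15 - 10)**2*Z(k(6)) = (-15 - 10)**2*(4 - 2*6**2*(3 + 6)) = (-25)**2*(4 - 72*9) = 625*(4 - 2*324) = 625*(4 - 648) = 625*(-644) = -402500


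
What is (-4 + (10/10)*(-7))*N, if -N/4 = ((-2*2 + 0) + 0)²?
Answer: 704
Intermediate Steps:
N = -64 (N = -4*((-2*2 + 0) + 0)² = -4*((-4 + 0) + 0)² = -4*(-4 + 0)² = -4*(-4)² = -4*16 = -64)
(-4 + (10/10)*(-7))*N = (-4 + (10/10)*(-7))*(-64) = (-4 + (10*(⅒))*(-7))*(-64) = (-4 + 1*(-7))*(-64) = (-4 - 7)*(-64) = -11*(-64) = 704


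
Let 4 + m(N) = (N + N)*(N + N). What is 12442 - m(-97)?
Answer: -25190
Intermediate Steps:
m(N) = -4 + 4*N² (m(N) = -4 + (N + N)*(N + N) = -4 + (2*N)*(2*N) = -4 + 4*N²)
12442 - m(-97) = 12442 - (-4 + 4*(-97)²) = 12442 - (-4 + 4*9409) = 12442 - (-4 + 37636) = 12442 - 1*37632 = 12442 - 37632 = -25190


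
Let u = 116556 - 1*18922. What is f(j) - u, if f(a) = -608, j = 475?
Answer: -98242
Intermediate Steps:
u = 97634 (u = 116556 - 18922 = 97634)
f(j) - u = -608 - 1*97634 = -608 - 97634 = -98242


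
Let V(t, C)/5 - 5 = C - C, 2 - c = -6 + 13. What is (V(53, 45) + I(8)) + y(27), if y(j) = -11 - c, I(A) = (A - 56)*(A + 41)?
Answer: -2333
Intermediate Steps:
c = -5 (c = 2 - (-6 + 13) = 2 - 1*7 = 2 - 7 = -5)
V(t, C) = 25 (V(t, C) = 25 + 5*(C - C) = 25 + 5*0 = 25 + 0 = 25)
I(A) = (-56 + A)*(41 + A)
y(j) = -6 (y(j) = -11 - 1*(-5) = -11 + 5 = -6)
(V(53, 45) + I(8)) + y(27) = (25 + (-2296 + 8² - 15*8)) - 6 = (25 + (-2296 + 64 - 120)) - 6 = (25 - 2352) - 6 = -2327 - 6 = -2333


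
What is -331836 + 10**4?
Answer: -321836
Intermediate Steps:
-331836 + 10**4 = -331836 + 10000 = -321836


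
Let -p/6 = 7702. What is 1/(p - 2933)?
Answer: -1/49145 ≈ -2.0348e-5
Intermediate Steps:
p = -46212 (p = -6*7702 = -46212)
1/(p - 2933) = 1/(-46212 - 2933) = 1/(-49145) = -1/49145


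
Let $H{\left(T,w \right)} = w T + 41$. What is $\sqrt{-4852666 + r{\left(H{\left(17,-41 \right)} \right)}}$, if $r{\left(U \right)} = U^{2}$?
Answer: $3 i \sqrt{491370} \approx 2102.9 i$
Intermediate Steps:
$H{\left(T,w \right)} = 41 + T w$ ($H{\left(T,w \right)} = T w + 41 = 41 + T w$)
$\sqrt{-4852666 + r{\left(H{\left(17,-41 \right)} \right)}} = \sqrt{-4852666 + \left(41 + 17 \left(-41\right)\right)^{2}} = \sqrt{-4852666 + \left(41 - 697\right)^{2}} = \sqrt{-4852666 + \left(-656\right)^{2}} = \sqrt{-4852666 + 430336} = \sqrt{-4422330} = 3 i \sqrt{491370}$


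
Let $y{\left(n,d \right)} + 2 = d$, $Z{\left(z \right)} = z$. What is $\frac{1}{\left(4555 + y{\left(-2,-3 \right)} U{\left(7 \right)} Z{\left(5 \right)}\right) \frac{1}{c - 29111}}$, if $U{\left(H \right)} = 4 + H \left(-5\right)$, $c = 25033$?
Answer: $- \frac{2039}{2665} \approx -0.7651$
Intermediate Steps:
$y{\left(n,d \right)} = -2 + d$
$U{\left(H \right)} = 4 - 5 H$
$\frac{1}{\left(4555 + y{\left(-2,-3 \right)} U{\left(7 \right)} Z{\left(5 \right)}\right) \frac{1}{c - 29111}} = \frac{1}{\left(4555 + \left(-2 - 3\right) \left(4 - 35\right) 5\right) \frac{1}{25033 - 29111}} = \frac{1}{\left(4555 + - 5 \left(4 - 35\right) 5\right) \frac{1}{-4078}} = \frac{1}{\left(4555 + \left(-5\right) \left(-31\right) 5\right) \left(- \frac{1}{4078}\right)} = \frac{1}{\left(4555 + 155 \cdot 5\right) \left(- \frac{1}{4078}\right)} = \frac{1}{\left(4555 + 775\right) \left(- \frac{1}{4078}\right)} = \frac{1}{5330 \left(- \frac{1}{4078}\right)} = \frac{1}{- \frac{2665}{2039}} = - \frac{2039}{2665}$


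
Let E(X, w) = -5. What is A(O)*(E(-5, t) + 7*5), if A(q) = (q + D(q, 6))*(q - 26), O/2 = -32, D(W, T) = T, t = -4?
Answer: 156600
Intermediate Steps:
O = -64 (O = 2*(-32) = -64)
A(q) = (-26 + q)*(6 + q) (A(q) = (q + 6)*(q - 26) = (6 + q)*(-26 + q) = (-26 + q)*(6 + q))
A(O)*(E(-5, t) + 7*5) = (-156 + (-64)**2 - 20*(-64))*(-5 + 7*5) = (-156 + 4096 + 1280)*(-5 + 35) = 5220*30 = 156600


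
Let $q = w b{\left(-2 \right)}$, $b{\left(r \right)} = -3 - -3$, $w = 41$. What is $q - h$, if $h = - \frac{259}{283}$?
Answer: $\frac{259}{283} \approx 0.91519$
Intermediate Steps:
$b{\left(r \right)} = 0$ ($b{\left(r \right)} = -3 + 3 = 0$)
$q = 0$ ($q = 41 \cdot 0 = 0$)
$h = - \frac{259}{283}$ ($h = \left(-259\right) \frac{1}{283} = - \frac{259}{283} \approx -0.91519$)
$q - h = 0 - - \frac{259}{283} = 0 + \frac{259}{283} = \frac{259}{283}$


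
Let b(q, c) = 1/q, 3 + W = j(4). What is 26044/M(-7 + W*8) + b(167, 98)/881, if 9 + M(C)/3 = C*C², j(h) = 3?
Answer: -957943633/38841528 ≈ -24.663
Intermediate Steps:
W = 0 (W = -3 + 3 = 0)
M(C) = -27 + 3*C³ (M(C) = -27 + 3*(C*C²) = -27 + 3*C³)
26044/M(-7 + W*8) + b(167, 98)/881 = 26044/(-27 + 3*(-7 + 0*8)³) + 1/(167*881) = 26044/(-27 + 3*(-7 + 0)³) + (1/167)*(1/881) = 26044/(-27 + 3*(-7)³) + 1/147127 = 26044/(-27 + 3*(-343)) + 1/147127 = 26044/(-27 - 1029) + 1/147127 = 26044/(-1056) + 1/147127 = 26044*(-1/1056) + 1/147127 = -6511/264 + 1/147127 = -957943633/38841528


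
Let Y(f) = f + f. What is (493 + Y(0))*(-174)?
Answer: -85782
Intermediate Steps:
Y(f) = 2*f
(493 + Y(0))*(-174) = (493 + 2*0)*(-174) = (493 + 0)*(-174) = 493*(-174) = -85782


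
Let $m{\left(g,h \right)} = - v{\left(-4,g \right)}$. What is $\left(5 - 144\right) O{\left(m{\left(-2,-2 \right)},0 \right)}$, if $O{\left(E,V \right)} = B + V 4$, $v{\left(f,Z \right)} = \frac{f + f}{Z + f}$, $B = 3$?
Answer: $-417$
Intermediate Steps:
$v{\left(f,Z \right)} = \frac{2 f}{Z + f}$
$m{\left(g,h \right)} = \frac{8}{-4 + g}$ ($m{\left(g,h \right)} = - \frac{2 \left(-4\right)}{g - 4} = - \frac{2 \left(-4\right)}{-4 + g} = - \frac{-8}{-4 + g} = \frac{8}{-4 + g}$)
$O{\left(E,V \right)} = 3 + 4 V$ ($O{\left(E,V \right)} = 3 + V 4 = 3 + 4 V$)
$\left(5 - 144\right) O{\left(m{\left(-2,-2 \right)},0 \right)} = \left(5 - 144\right) \left(3 + 4 \cdot 0\right) = - 139 \left(3 + 0\right) = \left(-139\right) 3 = -417$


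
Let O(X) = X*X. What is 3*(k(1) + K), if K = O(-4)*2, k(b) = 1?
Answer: 99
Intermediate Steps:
O(X) = X**2
K = 32 (K = (-4)**2*2 = 16*2 = 32)
3*(k(1) + K) = 3*(1 + 32) = 3*33 = 99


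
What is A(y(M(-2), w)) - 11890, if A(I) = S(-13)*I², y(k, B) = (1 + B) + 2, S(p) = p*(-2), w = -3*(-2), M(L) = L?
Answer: -9784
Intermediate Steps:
w = 6
S(p) = -2*p
y(k, B) = 3 + B
A(I) = 26*I² (A(I) = (-2*(-13))*I² = 26*I²)
A(y(M(-2), w)) - 11890 = 26*(3 + 6)² - 11890 = 26*9² - 11890 = 26*81 - 11890 = 2106 - 11890 = -9784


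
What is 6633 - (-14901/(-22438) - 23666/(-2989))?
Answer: 444281061409/67067182 ≈ 6624.4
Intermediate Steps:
6633 - (-14901/(-22438) - 23666/(-2989)) = 6633 - (-14901*(-1/22438) - 23666*(-1/2989)) = 6633 - (14901/22438 + 23666/2989) = 6633 - 1*575556797/67067182 = 6633 - 575556797/67067182 = 444281061409/67067182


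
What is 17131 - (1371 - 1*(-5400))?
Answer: 10360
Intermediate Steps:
17131 - (1371 - 1*(-5400)) = 17131 - (1371 + 5400) = 17131 - 1*6771 = 17131 - 6771 = 10360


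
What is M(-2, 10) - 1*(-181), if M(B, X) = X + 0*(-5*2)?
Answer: 191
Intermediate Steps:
M(B, X) = X (M(B, X) = X + 0*(-10) = X + 0 = X)
M(-2, 10) - 1*(-181) = 10 - 1*(-181) = 10 + 181 = 191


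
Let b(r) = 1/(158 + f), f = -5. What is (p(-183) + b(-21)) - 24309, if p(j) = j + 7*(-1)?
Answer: -3748346/153 ≈ -24499.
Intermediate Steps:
p(j) = -7 + j (p(j) = j - 7 = -7 + j)
b(r) = 1/153 (b(r) = 1/(158 - 5) = 1/153)
(p(-183) + b(-21)) - 24309 = ((-7 - 183) + 1/153) - 24309 = (-190 + 1/153) - 24309 = -29069/153 - 24309 = -3748346/153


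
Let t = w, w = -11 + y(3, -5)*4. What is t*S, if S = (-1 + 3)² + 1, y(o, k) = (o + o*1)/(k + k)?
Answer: -67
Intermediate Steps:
y(o, k) = o/k (y(o, k) = (o + o)/((2*k)) = (2*o)*(1/(2*k)) = o/k)
w = -67/5 (w = -11 + (3/(-5))*4 = -11 + (3*(-⅕))*4 = -11 - ⅗*4 = -11 - 12/5 = -67/5 ≈ -13.400)
t = -67/5 ≈ -13.400
S = 5 (S = 2² + 1 = 4 + 1 = 5)
t*S = -67/5*5 = -67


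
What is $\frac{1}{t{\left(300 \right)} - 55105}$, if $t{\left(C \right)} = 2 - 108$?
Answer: $- \frac{1}{55211} \approx -1.8112 \cdot 10^{-5}$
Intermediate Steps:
$t{\left(C \right)} = -106$ ($t{\left(C \right)} = 2 - 108 = -106$)
$\frac{1}{t{\left(300 \right)} - 55105} = \frac{1}{-106 - 55105} = \frac{1}{-55211} = - \frac{1}{55211}$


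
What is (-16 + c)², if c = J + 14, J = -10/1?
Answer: 144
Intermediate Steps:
J = -10 (J = -10*1 = -10)
c = 4 (c = -10 + 14 = 4)
(-16 + c)² = (-16 + 4)² = (-12)² = 144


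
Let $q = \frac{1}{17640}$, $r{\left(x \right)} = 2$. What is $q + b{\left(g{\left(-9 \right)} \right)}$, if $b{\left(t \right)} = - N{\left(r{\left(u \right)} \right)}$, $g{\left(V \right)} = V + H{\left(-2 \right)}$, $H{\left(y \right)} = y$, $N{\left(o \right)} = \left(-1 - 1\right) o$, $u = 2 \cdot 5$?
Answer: $\frac{70561}{17640} \approx 4.0001$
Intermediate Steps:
$u = 10$
$N{\left(o \right)} = - 2 o$
$g{\left(V \right)} = -2 + V$ ($g{\left(V \right)} = V - 2 = -2 + V$)
$b{\left(t \right)} = 4$ ($b{\left(t \right)} = - \left(-2\right) 2 = \left(-1\right) \left(-4\right) = 4$)
$q = \frac{1}{17640} \approx 5.6689 \cdot 10^{-5}$
$q + b{\left(g{\left(-9 \right)} \right)} = \frac{1}{17640} + 4 = \frac{70561}{17640}$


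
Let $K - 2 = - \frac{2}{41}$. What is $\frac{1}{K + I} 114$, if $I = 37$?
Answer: $\frac{4674}{1597} \approx 2.9267$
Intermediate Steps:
$K = \frac{80}{41}$ ($K = 2 - \frac{2}{41} = \frac{80}{41} \approx 1.9512$)
$\frac{1}{K + I} 114 = \frac{1}{\frac{80}{41} + 37} \cdot 114 = \frac{1}{\frac{1597}{41}} \cdot 114 = \frac{41}{1597} \cdot 114 = \frac{4674}{1597}$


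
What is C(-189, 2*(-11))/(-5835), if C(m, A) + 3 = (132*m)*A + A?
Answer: -548831/5835 ≈ -94.058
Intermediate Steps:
C(m, A) = -3 + A + 132*A*m (C(m, A) = -3 + ((132*m)*A + A) = -3 + (132*A*m + A) = -3 + (A + 132*A*m) = -3 + A + 132*A*m)
C(-189, 2*(-11))/(-5835) = (-3 + 2*(-11) + 132*(2*(-11))*(-189))/(-5835) = (-3 - 22 + 132*(-22)*(-189))*(-1/5835) = (-3 - 22 + 548856)*(-1/5835) = 548831*(-1/5835) = -548831/5835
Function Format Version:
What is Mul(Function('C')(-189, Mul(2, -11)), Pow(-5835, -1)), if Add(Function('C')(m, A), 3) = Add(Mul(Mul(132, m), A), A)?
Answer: Rational(-548831, 5835) ≈ -94.058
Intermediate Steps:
Function('C')(m, A) = Add(-3, A, Mul(132, A, m)) (Function('C')(m, A) = Add(-3, Add(Mul(Mul(132, m), A), A)) = Add(-3, Add(Mul(132, A, m), A)) = Add(-3, Add(A, Mul(132, A, m))) = Add(-3, A, Mul(132, A, m)))
Mul(Function('C')(-189, Mul(2, -11)), Pow(-5835, -1)) = Mul(Add(-3, Mul(2, -11), Mul(132, Mul(2, -11), -189)), Pow(-5835, -1)) = Mul(Add(-3, -22, Mul(132, -22, -189)), Rational(-1, 5835)) = Mul(Add(-3, -22, 548856), Rational(-1, 5835)) = Mul(548831, Rational(-1, 5835)) = Rational(-548831, 5835)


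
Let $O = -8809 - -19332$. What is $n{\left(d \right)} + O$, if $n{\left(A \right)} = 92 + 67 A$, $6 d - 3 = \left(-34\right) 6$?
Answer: $\frac{16741}{2} \approx 8370.5$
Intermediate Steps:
$d = - \frac{67}{2}$ ($d = \frac{1}{2} + \frac{\left(-34\right) 6}{6} = \frac{1}{2} + \frac{1}{6} \left(-204\right) = \frac{1}{2} - 34 = - \frac{67}{2} \approx -33.5$)
$O = 10523$ ($O = -8809 + 19332 = 10523$)
$n{\left(d \right)} + O = \left(92 + 67 \left(- \frac{67}{2}\right)\right) + 10523 = \left(92 - \frac{4489}{2}\right) + 10523 = - \frac{4305}{2} + 10523 = \frac{16741}{2}$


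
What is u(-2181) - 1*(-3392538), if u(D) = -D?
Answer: 3394719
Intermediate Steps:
u(-2181) - 1*(-3392538) = -1*(-2181) - 1*(-3392538) = 2181 + 3392538 = 3394719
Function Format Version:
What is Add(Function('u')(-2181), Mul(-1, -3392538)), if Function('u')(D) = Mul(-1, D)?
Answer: 3394719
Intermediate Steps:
Add(Function('u')(-2181), Mul(-1, -3392538)) = Add(Mul(-1, -2181), Mul(-1, -3392538)) = Add(2181, 3392538) = 3394719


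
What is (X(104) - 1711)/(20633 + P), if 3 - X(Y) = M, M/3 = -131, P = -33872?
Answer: 1315/13239 ≈ 0.099328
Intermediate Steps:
M = -393 (M = 3*(-131) = -393)
X(Y) = 396 (X(Y) = 3 - 1*(-393) = 3 + 393 = 396)
(X(104) - 1711)/(20633 + P) = (396 - 1711)/(20633 - 33872) = -1315/(-13239) = -1315*(-1/13239) = 1315/13239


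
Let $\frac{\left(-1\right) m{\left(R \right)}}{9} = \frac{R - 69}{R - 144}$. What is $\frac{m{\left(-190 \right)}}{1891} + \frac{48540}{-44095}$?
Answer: $- \frac{6152071641}{5570027486} \approx -1.1045$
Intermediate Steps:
$m{\left(R \right)} = - \frac{9 \left(-69 + R\right)}{-144 + R}$ ($m{\left(R \right)} = - 9 \frac{R - 69}{R - 144} = - 9 \frac{-69 + R}{-144 + R} = - \frac{9 \left(-69 + R\right)}{-144 + R}$)
$\frac{m{\left(-190 \right)}}{1891} + \frac{48540}{-44095} = \frac{9 \frac{1}{-144 - 190} \left(69 - -190\right)}{1891} + \frac{48540}{-44095} = \frac{9 \left(69 + 190\right)}{-334} \cdot \frac{1}{1891} + 48540 \left(- \frac{1}{44095}\right) = 9 \left(- \frac{1}{334}\right) 259 \cdot \frac{1}{1891} - \frac{9708}{8819} = \left(- \frac{2331}{334}\right) \frac{1}{1891} - \frac{9708}{8819} = - \frac{2331}{631594} - \frac{9708}{8819} = - \frac{6152071641}{5570027486}$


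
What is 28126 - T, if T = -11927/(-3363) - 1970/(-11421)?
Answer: 360047904107/12802941 ≈ 28122.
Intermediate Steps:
T = 47614459/12802941 (T = -11927*(-1/3363) - 1970*(-1/11421) = 11927/3363 + 1970/11421 = 47614459/12802941 ≈ 3.7190)
28126 - T = 28126 - 1*47614459/12802941 = 28126 - 47614459/12802941 = 360047904107/12802941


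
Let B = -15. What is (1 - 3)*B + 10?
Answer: 40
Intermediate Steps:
(1 - 3)*B + 10 = (1 - 3)*(-15) + 10 = -2*(-15) + 10 = 30 + 10 = 40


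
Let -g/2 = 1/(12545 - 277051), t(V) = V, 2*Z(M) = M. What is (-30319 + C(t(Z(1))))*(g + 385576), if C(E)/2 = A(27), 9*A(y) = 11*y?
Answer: -1542708858300437/132253 ≈ -1.1665e+10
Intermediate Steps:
Z(M) = M/2
A(y) = 11*y/9 (A(y) = (11*y)/9 = 11*y/9)
C(E) = 66 (C(E) = 2*((11/9)*27) = 2*33 = 66)
g = 1/132253 (g = -2/(12545 - 277051) = -2/(-264506) = -2*(-1/264506) = 1/132253 ≈ 7.5613e-6)
(-30319 + C(t(Z(1))))*(g + 385576) = (-30319 + 66)*(1/132253 + 385576) = -30253*50993582729/132253 = -1542708858300437/132253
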